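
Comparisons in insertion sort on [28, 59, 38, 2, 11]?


Algorithm: insertion sort
Input: [28, 59, 38, 2, 11]
Sorted: [2, 11, 28, 38, 59]

10


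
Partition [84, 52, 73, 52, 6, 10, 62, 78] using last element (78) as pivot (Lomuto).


Pivot: 78
  52 <= 78: swap -> [52, 84, 73, 52, 6, 10, 62, 78]
  73 <= 78: swap -> [52, 73, 84, 52, 6, 10, 62, 78]
  52 <= 78: swap -> [52, 73, 52, 84, 6, 10, 62, 78]
  6 <= 78: swap -> [52, 73, 52, 6, 84, 10, 62, 78]
  10 <= 78: swap -> [52, 73, 52, 6, 10, 84, 62, 78]
  62 <= 78: swap -> [52, 73, 52, 6, 10, 62, 84, 78]
Place pivot at 6: [52, 73, 52, 6, 10, 62, 78, 84]

Partitioned: [52, 73, 52, 6, 10, 62, 78, 84]


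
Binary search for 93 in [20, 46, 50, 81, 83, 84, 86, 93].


Step 1: lo=0, hi=7, mid=3, val=81
Step 2: lo=4, hi=7, mid=5, val=84
Step 3: lo=6, hi=7, mid=6, val=86
Step 4: lo=7, hi=7, mid=7, val=93

Found at index 7


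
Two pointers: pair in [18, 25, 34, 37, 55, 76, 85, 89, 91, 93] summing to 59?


lo=0(18)+hi=9(93)=111
lo=0(18)+hi=8(91)=109
lo=0(18)+hi=7(89)=107
lo=0(18)+hi=6(85)=103
lo=0(18)+hi=5(76)=94
lo=0(18)+hi=4(55)=73
lo=0(18)+hi=3(37)=55
lo=1(25)+hi=3(37)=62
lo=1(25)+hi=2(34)=59

Yes: 25+34=59


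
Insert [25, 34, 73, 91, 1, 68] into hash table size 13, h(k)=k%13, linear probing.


Insert 25: h=12 -> slot 12
Insert 34: h=8 -> slot 8
Insert 73: h=8, 1 probes -> slot 9
Insert 91: h=0 -> slot 0
Insert 1: h=1 -> slot 1
Insert 68: h=3 -> slot 3

Table: [91, 1, None, 68, None, None, None, None, 34, 73, None, None, 25]


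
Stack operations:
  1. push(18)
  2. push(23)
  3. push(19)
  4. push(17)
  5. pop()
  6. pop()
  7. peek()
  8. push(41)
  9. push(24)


push(18) -> [18]
push(23) -> [18, 23]
push(19) -> [18, 23, 19]
push(17) -> [18, 23, 19, 17]
pop()->17, [18, 23, 19]
pop()->19, [18, 23]
peek()->23
push(41) -> [18, 23, 41]
push(24) -> [18, 23, 41, 24]

Final stack: [18, 23, 41, 24]


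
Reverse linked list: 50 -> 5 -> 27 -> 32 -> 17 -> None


Step 1: curr=50, set curr.next=prev(None) | reversed so far: 50
Step 2: curr=5, set curr.next=prev(50) | reversed so far: 5 -> 50
Step 3: curr=27, set curr.next=prev(5) | reversed so far: 27 -> 5 -> 50
Step 4: curr=32, set curr.next=prev(27) | reversed so far: 32 -> 27 -> 5 -> 50
Step 5: curr=17, set curr.next=prev(32) | reversed so far: 17 -> 32 -> 27 -> 5 -> 50

17 -> 32 -> 27 -> 5 -> 50 -> None


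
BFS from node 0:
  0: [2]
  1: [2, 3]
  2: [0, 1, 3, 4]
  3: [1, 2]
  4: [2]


Visit 0, enqueue [2]
Visit 2, enqueue [1, 3, 4]
Visit 1, enqueue []
Visit 3, enqueue []
Visit 4, enqueue []

BFS order: [0, 2, 1, 3, 4]


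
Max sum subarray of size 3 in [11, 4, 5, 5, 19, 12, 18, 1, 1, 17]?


[0:3]: 20
[1:4]: 14
[2:5]: 29
[3:6]: 36
[4:7]: 49
[5:8]: 31
[6:9]: 20
[7:10]: 19

Max: 49 at [4:7]


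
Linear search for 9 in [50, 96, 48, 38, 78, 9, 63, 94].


i=0: 50!=9
i=1: 96!=9
i=2: 48!=9
i=3: 38!=9
i=4: 78!=9
i=5: 9==9 found!

Found at 5, 6 comps


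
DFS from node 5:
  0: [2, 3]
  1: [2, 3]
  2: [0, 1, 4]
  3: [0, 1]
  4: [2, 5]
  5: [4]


Visit 5, push [4]
Visit 4, push [2]
Visit 2, push [1, 0]
Visit 0, push [3]
Visit 3, push [1]
Visit 1, push []

DFS order: [5, 4, 2, 0, 3, 1]


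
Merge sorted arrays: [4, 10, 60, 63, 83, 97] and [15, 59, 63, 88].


Take 4 from A
Take 10 from A
Take 15 from B
Take 59 from B
Take 60 from A
Take 63 from A
Take 63 from B
Take 83 from A
Take 88 from B

Merged: [4, 10, 15, 59, 60, 63, 63, 83, 88, 97]


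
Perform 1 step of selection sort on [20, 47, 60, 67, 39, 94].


Initial: [20, 47, 60, 67, 39, 94]
Step 1: min=20 at 0
  Swap: [20, 47, 60, 67, 39, 94]

After 1 step: [20, 47, 60, 67, 39, 94]


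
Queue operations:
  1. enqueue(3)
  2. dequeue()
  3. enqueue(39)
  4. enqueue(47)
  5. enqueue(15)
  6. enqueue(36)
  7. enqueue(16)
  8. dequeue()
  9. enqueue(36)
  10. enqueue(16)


enqueue(3) -> [3]
dequeue()->3, []
enqueue(39) -> [39]
enqueue(47) -> [39, 47]
enqueue(15) -> [39, 47, 15]
enqueue(36) -> [39, 47, 15, 36]
enqueue(16) -> [39, 47, 15, 36, 16]
dequeue()->39, [47, 15, 36, 16]
enqueue(36) -> [47, 15, 36, 16, 36]
enqueue(16) -> [47, 15, 36, 16, 36, 16]

Final queue: [47, 15, 36, 16, 36, 16]


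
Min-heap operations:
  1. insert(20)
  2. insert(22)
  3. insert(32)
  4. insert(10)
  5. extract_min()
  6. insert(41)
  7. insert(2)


insert(20) -> [20]
insert(22) -> [20, 22]
insert(32) -> [20, 22, 32]
insert(10) -> [10, 20, 32, 22]
extract_min()->10, [20, 22, 32]
insert(41) -> [20, 22, 32, 41]
insert(2) -> [2, 20, 32, 41, 22]

Final heap: [2, 20, 32, 41, 22]


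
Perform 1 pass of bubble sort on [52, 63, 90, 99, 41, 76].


Initial: [52, 63, 90, 99, 41, 76]
Pass 1: [52, 63, 90, 41, 76, 99] (2 swaps)

After 1 pass: [52, 63, 90, 41, 76, 99]


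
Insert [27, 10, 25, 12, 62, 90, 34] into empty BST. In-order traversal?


Insert 27: root
Insert 10: L from 27
Insert 25: L from 27 -> R from 10
Insert 12: L from 27 -> R from 10 -> L from 25
Insert 62: R from 27
Insert 90: R from 27 -> R from 62
Insert 34: R from 27 -> L from 62

In-order: [10, 12, 25, 27, 34, 62, 90]


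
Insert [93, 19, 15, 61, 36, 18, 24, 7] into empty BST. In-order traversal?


Insert 93: root
Insert 19: L from 93
Insert 15: L from 93 -> L from 19
Insert 61: L from 93 -> R from 19
Insert 36: L from 93 -> R from 19 -> L from 61
Insert 18: L from 93 -> L from 19 -> R from 15
Insert 24: L from 93 -> R from 19 -> L from 61 -> L from 36
Insert 7: L from 93 -> L from 19 -> L from 15

In-order: [7, 15, 18, 19, 24, 36, 61, 93]


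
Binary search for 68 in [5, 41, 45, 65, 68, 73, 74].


Step 1: lo=0, hi=6, mid=3, val=65
Step 2: lo=4, hi=6, mid=5, val=73
Step 3: lo=4, hi=4, mid=4, val=68

Found at index 4


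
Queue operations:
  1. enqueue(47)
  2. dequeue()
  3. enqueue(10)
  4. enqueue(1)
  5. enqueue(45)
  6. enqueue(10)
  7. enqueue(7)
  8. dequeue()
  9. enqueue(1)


enqueue(47) -> [47]
dequeue()->47, []
enqueue(10) -> [10]
enqueue(1) -> [10, 1]
enqueue(45) -> [10, 1, 45]
enqueue(10) -> [10, 1, 45, 10]
enqueue(7) -> [10, 1, 45, 10, 7]
dequeue()->10, [1, 45, 10, 7]
enqueue(1) -> [1, 45, 10, 7, 1]

Final queue: [1, 45, 10, 7, 1]


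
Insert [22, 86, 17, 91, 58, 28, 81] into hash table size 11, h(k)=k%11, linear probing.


Insert 22: h=0 -> slot 0
Insert 86: h=9 -> slot 9
Insert 17: h=6 -> slot 6
Insert 91: h=3 -> slot 3
Insert 58: h=3, 1 probes -> slot 4
Insert 28: h=6, 1 probes -> slot 7
Insert 81: h=4, 1 probes -> slot 5

Table: [22, None, None, 91, 58, 81, 17, 28, None, 86, None]


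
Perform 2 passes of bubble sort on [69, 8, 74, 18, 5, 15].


Initial: [69, 8, 74, 18, 5, 15]
Pass 1: [8, 69, 18, 5, 15, 74] (4 swaps)
Pass 2: [8, 18, 5, 15, 69, 74] (3 swaps)

After 2 passes: [8, 18, 5, 15, 69, 74]


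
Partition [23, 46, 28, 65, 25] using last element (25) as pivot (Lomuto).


Pivot: 25
  23 <= 25: advance i (no swap)
Place pivot at 1: [23, 25, 28, 65, 46]

Partitioned: [23, 25, 28, 65, 46]


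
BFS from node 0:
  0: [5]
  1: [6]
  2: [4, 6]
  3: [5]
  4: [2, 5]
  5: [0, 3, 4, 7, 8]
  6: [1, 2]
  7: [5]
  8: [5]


Visit 0, enqueue [5]
Visit 5, enqueue [3, 4, 7, 8]
Visit 3, enqueue []
Visit 4, enqueue [2]
Visit 7, enqueue []
Visit 8, enqueue []
Visit 2, enqueue [6]
Visit 6, enqueue [1]
Visit 1, enqueue []

BFS order: [0, 5, 3, 4, 7, 8, 2, 6, 1]


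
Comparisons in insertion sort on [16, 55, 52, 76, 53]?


Algorithm: insertion sort
Input: [16, 55, 52, 76, 53]
Sorted: [16, 52, 53, 55, 76]

7


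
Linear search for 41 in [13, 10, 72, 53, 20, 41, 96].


i=0: 13!=41
i=1: 10!=41
i=2: 72!=41
i=3: 53!=41
i=4: 20!=41
i=5: 41==41 found!

Found at 5, 6 comps


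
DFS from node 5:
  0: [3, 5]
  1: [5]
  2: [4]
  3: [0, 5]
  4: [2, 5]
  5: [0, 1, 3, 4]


Visit 5, push [4, 3, 1, 0]
Visit 0, push [3]
Visit 3, push []
Visit 1, push []
Visit 4, push [2]
Visit 2, push []

DFS order: [5, 0, 3, 1, 4, 2]


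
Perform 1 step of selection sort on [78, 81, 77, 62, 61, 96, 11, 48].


Initial: [78, 81, 77, 62, 61, 96, 11, 48]
Step 1: min=11 at 6
  Swap: [11, 81, 77, 62, 61, 96, 78, 48]

After 1 step: [11, 81, 77, 62, 61, 96, 78, 48]


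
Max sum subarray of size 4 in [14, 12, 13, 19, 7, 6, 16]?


[0:4]: 58
[1:5]: 51
[2:6]: 45
[3:7]: 48

Max: 58 at [0:4]


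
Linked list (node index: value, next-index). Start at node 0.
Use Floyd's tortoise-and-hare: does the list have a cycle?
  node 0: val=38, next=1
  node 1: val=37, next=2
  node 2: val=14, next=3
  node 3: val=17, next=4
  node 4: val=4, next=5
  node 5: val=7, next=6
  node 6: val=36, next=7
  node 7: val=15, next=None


Floyd's tortoise (slow, +1) and hare (fast, +2):
  init: slow=0, fast=0
  step 1: slow=1, fast=2
  step 2: slow=2, fast=4
  step 3: slow=3, fast=6
  step 4: fast 6->7->None, no cycle

Cycle: no


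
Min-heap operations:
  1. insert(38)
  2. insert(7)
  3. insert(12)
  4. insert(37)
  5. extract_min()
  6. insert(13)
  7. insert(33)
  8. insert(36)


insert(38) -> [38]
insert(7) -> [7, 38]
insert(12) -> [7, 38, 12]
insert(37) -> [7, 37, 12, 38]
extract_min()->7, [12, 37, 38]
insert(13) -> [12, 13, 38, 37]
insert(33) -> [12, 13, 38, 37, 33]
insert(36) -> [12, 13, 36, 37, 33, 38]

Final heap: [12, 13, 36, 37, 33, 38]


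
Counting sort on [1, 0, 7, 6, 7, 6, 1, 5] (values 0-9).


Input: [1, 0, 7, 6, 7, 6, 1, 5]
Counts: [1, 2, 0, 0, 0, 1, 2, 2, 0, 0]

Sorted: [0, 1, 1, 5, 6, 6, 7, 7]


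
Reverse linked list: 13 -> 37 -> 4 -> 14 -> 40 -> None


Step 1: curr=13, set curr.next=prev(None) | reversed so far: 13
Step 2: curr=37, set curr.next=prev(13) | reversed so far: 37 -> 13
Step 3: curr=4, set curr.next=prev(37) | reversed so far: 4 -> 37 -> 13
Step 4: curr=14, set curr.next=prev(4) | reversed so far: 14 -> 4 -> 37 -> 13
Step 5: curr=40, set curr.next=prev(14) | reversed so far: 40 -> 14 -> 4 -> 37 -> 13

40 -> 14 -> 4 -> 37 -> 13 -> None


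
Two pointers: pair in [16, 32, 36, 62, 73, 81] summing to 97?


lo=0(16)+hi=5(81)=97

Yes: 16+81=97


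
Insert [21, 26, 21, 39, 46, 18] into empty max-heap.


Insert 21: [21]
Insert 26: [26, 21]
Insert 21: [26, 21, 21]
Insert 39: [39, 26, 21, 21]
Insert 46: [46, 39, 21, 21, 26]
Insert 18: [46, 39, 21, 21, 26, 18]

Final heap: [46, 39, 21, 21, 26, 18]


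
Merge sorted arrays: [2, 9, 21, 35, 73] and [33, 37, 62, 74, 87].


Take 2 from A
Take 9 from A
Take 21 from A
Take 33 from B
Take 35 from A
Take 37 from B
Take 62 from B
Take 73 from A

Merged: [2, 9, 21, 33, 35, 37, 62, 73, 74, 87]


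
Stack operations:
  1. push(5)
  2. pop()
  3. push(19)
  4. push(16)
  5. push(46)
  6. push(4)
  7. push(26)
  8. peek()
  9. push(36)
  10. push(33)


push(5) -> [5]
pop()->5, []
push(19) -> [19]
push(16) -> [19, 16]
push(46) -> [19, 16, 46]
push(4) -> [19, 16, 46, 4]
push(26) -> [19, 16, 46, 4, 26]
peek()->26
push(36) -> [19, 16, 46, 4, 26, 36]
push(33) -> [19, 16, 46, 4, 26, 36, 33]

Final stack: [19, 16, 46, 4, 26, 36, 33]


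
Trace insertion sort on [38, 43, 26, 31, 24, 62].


Initial: [38, 43, 26, 31, 24, 62]
Insert 43: [38, 43, 26, 31, 24, 62]
Insert 26: [26, 38, 43, 31, 24, 62]
Insert 31: [26, 31, 38, 43, 24, 62]
Insert 24: [24, 26, 31, 38, 43, 62]
Insert 62: [24, 26, 31, 38, 43, 62]

Sorted: [24, 26, 31, 38, 43, 62]


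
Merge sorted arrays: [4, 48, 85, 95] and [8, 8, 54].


Take 4 from A
Take 8 from B
Take 8 from B
Take 48 from A
Take 54 from B

Merged: [4, 8, 8, 48, 54, 85, 95]


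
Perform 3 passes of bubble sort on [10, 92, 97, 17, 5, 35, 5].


Initial: [10, 92, 97, 17, 5, 35, 5]
Pass 1: [10, 92, 17, 5, 35, 5, 97] (4 swaps)
Pass 2: [10, 17, 5, 35, 5, 92, 97] (4 swaps)
Pass 3: [10, 5, 17, 5, 35, 92, 97] (2 swaps)

After 3 passes: [10, 5, 17, 5, 35, 92, 97]


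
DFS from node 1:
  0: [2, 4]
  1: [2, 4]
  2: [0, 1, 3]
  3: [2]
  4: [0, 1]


Visit 1, push [4, 2]
Visit 2, push [3, 0]
Visit 0, push [4]
Visit 4, push []
Visit 3, push []

DFS order: [1, 2, 0, 4, 3]


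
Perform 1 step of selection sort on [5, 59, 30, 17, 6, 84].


Initial: [5, 59, 30, 17, 6, 84]
Step 1: min=5 at 0
  Swap: [5, 59, 30, 17, 6, 84]

After 1 step: [5, 59, 30, 17, 6, 84]


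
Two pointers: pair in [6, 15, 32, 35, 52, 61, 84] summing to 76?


lo=0(6)+hi=6(84)=90
lo=0(6)+hi=5(61)=67
lo=1(15)+hi=5(61)=76

Yes: 15+61=76


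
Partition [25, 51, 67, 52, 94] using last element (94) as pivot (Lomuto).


Pivot: 94
  25 <= 94: advance i (no swap)
  51 <= 94: advance i (no swap)
  67 <= 94: advance i (no swap)
  52 <= 94: advance i (no swap)
Place pivot at 4: [25, 51, 67, 52, 94]

Partitioned: [25, 51, 67, 52, 94]


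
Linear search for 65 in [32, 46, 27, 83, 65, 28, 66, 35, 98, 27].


i=0: 32!=65
i=1: 46!=65
i=2: 27!=65
i=3: 83!=65
i=4: 65==65 found!

Found at 4, 5 comps


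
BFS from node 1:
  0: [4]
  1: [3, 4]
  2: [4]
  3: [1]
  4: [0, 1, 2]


Visit 1, enqueue [3, 4]
Visit 3, enqueue []
Visit 4, enqueue [0, 2]
Visit 0, enqueue []
Visit 2, enqueue []

BFS order: [1, 3, 4, 0, 2]


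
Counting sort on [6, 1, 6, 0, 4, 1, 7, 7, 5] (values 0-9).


Input: [6, 1, 6, 0, 4, 1, 7, 7, 5]
Counts: [1, 2, 0, 0, 1, 1, 2, 2, 0, 0]

Sorted: [0, 1, 1, 4, 5, 6, 6, 7, 7]


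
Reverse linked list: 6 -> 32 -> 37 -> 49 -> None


Step 1: curr=6, set curr.next=prev(None) | reversed so far: 6
Step 2: curr=32, set curr.next=prev(6) | reversed so far: 32 -> 6
Step 3: curr=37, set curr.next=prev(32) | reversed so far: 37 -> 32 -> 6
Step 4: curr=49, set curr.next=prev(37) | reversed so far: 49 -> 37 -> 32 -> 6

49 -> 37 -> 32 -> 6 -> None


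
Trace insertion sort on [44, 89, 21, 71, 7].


Initial: [44, 89, 21, 71, 7]
Insert 89: [44, 89, 21, 71, 7]
Insert 21: [21, 44, 89, 71, 7]
Insert 71: [21, 44, 71, 89, 7]
Insert 7: [7, 21, 44, 71, 89]

Sorted: [7, 21, 44, 71, 89]


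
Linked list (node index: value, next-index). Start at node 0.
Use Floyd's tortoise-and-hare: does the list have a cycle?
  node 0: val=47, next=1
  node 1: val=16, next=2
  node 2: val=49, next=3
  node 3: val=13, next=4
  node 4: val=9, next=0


Floyd's tortoise (slow, +1) and hare (fast, +2):
  init: slow=0, fast=0
  step 1: slow=1, fast=2
  step 2: slow=2, fast=4
  step 3: slow=3, fast=1
  step 4: slow=4, fast=3
  step 5: slow=0, fast=0
  slow == fast at node 0: cycle detected

Cycle: yes


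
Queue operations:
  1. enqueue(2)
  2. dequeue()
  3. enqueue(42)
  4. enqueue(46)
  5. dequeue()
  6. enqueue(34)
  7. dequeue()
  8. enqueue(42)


enqueue(2) -> [2]
dequeue()->2, []
enqueue(42) -> [42]
enqueue(46) -> [42, 46]
dequeue()->42, [46]
enqueue(34) -> [46, 34]
dequeue()->46, [34]
enqueue(42) -> [34, 42]

Final queue: [34, 42]


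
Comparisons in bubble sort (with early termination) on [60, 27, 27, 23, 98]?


Algorithm: bubble sort (with early termination)
Input: [60, 27, 27, 23, 98]
Sorted: [23, 27, 27, 60, 98]

10


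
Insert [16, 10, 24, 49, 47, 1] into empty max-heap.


Insert 16: [16]
Insert 10: [16, 10]
Insert 24: [24, 10, 16]
Insert 49: [49, 24, 16, 10]
Insert 47: [49, 47, 16, 10, 24]
Insert 1: [49, 47, 16, 10, 24, 1]

Final heap: [49, 47, 16, 10, 24, 1]


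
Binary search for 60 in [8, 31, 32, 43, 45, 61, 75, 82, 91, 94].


Step 1: lo=0, hi=9, mid=4, val=45
Step 2: lo=5, hi=9, mid=7, val=82
Step 3: lo=5, hi=6, mid=5, val=61

Not found


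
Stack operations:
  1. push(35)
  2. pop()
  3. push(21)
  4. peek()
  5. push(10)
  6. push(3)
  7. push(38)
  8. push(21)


push(35) -> [35]
pop()->35, []
push(21) -> [21]
peek()->21
push(10) -> [21, 10]
push(3) -> [21, 10, 3]
push(38) -> [21, 10, 3, 38]
push(21) -> [21, 10, 3, 38, 21]

Final stack: [21, 10, 3, 38, 21]


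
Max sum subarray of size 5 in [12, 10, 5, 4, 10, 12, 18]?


[0:5]: 41
[1:6]: 41
[2:7]: 49

Max: 49 at [2:7]


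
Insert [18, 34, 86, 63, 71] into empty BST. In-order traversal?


Insert 18: root
Insert 34: R from 18
Insert 86: R from 18 -> R from 34
Insert 63: R from 18 -> R from 34 -> L from 86
Insert 71: R from 18 -> R from 34 -> L from 86 -> R from 63

In-order: [18, 34, 63, 71, 86]


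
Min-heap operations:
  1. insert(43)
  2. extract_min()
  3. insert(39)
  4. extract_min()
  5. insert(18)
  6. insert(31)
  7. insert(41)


insert(43) -> [43]
extract_min()->43, []
insert(39) -> [39]
extract_min()->39, []
insert(18) -> [18]
insert(31) -> [18, 31]
insert(41) -> [18, 31, 41]

Final heap: [18, 31, 41]


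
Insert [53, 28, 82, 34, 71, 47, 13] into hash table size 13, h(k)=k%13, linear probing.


Insert 53: h=1 -> slot 1
Insert 28: h=2 -> slot 2
Insert 82: h=4 -> slot 4
Insert 34: h=8 -> slot 8
Insert 71: h=6 -> slot 6
Insert 47: h=8, 1 probes -> slot 9
Insert 13: h=0 -> slot 0

Table: [13, 53, 28, None, 82, None, 71, None, 34, 47, None, None, None]


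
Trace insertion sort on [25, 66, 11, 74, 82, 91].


Initial: [25, 66, 11, 74, 82, 91]
Insert 66: [25, 66, 11, 74, 82, 91]
Insert 11: [11, 25, 66, 74, 82, 91]
Insert 74: [11, 25, 66, 74, 82, 91]
Insert 82: [11, 25, 66, 74, 82, 91]
Insert 91: [11, 25, 66, 74, 82, 91]

Sorted: [11, 25, 66, 74, 82, 91]


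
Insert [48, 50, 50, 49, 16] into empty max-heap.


Insert 48: [48]
Insert 50: [50, 48]
Insert 50: [50, 48, 50]
Insert 49: [50, 49, 50, 48]
Insert 16: [50, 49, 50, 48, 16]

Final heap: [50, 49, 50, 48, 16]


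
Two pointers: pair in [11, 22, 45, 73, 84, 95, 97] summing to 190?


lo=0(11)+hi=6(97)=108
lo=1(22)+hi=6(97)=119
lo=2(45)+hi=6(97)=142
lo=3(73)+hi=6(97)=170
lo=4(84)+hi=6(97)=181
lo=5(95)+hi=6(97)=192

No pair found


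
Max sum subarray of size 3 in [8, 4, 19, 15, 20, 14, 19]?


[0:3]: 31
[1:4]: 38
[2:5]: 54
[3:6]: 49
[4:7]: 53

Max: 54 at [2:5]


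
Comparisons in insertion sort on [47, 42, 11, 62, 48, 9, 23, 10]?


Algorithm: insertion sort
Input: [47, 42, 11, 62, 48, 9, 23, 10]
Sorted: [9, 10, 11, 23, 42, 47, 48, 62]

23


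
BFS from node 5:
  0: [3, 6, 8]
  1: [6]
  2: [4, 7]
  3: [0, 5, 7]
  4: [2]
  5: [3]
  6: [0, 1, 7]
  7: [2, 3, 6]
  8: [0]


Visit 5, enqueue [3]
Visit 3, enqueue [0, 7]
Visit 0, enqueue [6, 8]
Visit 7, enqueue [2]
Visit 6, enqueue [1]
Visit 8, enqueue []
Visit 2, enqueue [4]
Visit 1, enqueue []
Visit 4, enqueue []

BFS order: [5, 3, 0, 7, 6, 8, 2, 1, 4]


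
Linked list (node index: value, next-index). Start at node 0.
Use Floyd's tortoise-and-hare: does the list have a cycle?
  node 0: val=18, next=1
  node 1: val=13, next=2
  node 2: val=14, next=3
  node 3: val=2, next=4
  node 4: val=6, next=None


Floyd's tortoise (slow, +1) and hare (fast, +2):
  init: slow=0, fast=0
  step 1: slow=1, fast=2
  step 2: slow=2, fast=4
  step 3: fast -> None, no cycle

Cycle: no


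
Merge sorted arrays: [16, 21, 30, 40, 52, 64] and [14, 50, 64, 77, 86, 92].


Take 14 from B
Take 16 from A
Take 21 from A
Take 30 from A
Take 40 from A
Take 50 from B
Take 52 from A
Take 64 from A

Merged: [14, 16, 21, 30, 40, 50, 52, 64, 64, 77, 86, 92]


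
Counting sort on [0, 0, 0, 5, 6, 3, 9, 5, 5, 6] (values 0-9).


Input: [0, 0, 0, 5, 6, 3, 9, 5, 5, 6]
Counts: [3, 0, 0, 1, 0, 3, 2, 0, 0, 1]

Sorted: [0, 0, 0, 3, 5, 5, 5, 6, 6, 9]


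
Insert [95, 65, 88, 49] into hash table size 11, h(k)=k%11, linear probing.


Insert 95: h=7 -> slot 7
Insert 65: h=10 -> slot 10
Insert 88: h=0 -> slot 0
Insert 49: h=5 -> slot 5

Table: [88, None, None, None, None, 49, None, 95, None, None, 65]


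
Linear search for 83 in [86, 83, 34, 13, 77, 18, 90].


i=0: 86!=83
i=1: 83==83 found!

Found at 1, 2 comps


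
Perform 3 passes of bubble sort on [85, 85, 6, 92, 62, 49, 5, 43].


Initial: [85, 85, 6, 92, 62, 49, 5, 43]
Pass 1: [85, 6, 85, 62, 49, 5, 43, 92] (5 swaps)
Pass 2: [6, 85, 62, 49, 5, 43, 85, 92] (5 swaps)
Pass 3: [6, 62, 49, 5, 43, 85, 85, 92] (4 swaps)

After 3 passes: [6, 62, 49, 5, 43, 85, 85, 92]


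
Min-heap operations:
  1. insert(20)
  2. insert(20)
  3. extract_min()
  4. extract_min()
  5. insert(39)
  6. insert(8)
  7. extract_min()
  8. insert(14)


insert(20) -> [20]
insert(20) -> [20, 20]
extract_min()->20, [20]
extract_min()->20, []
insert(39) -> [39]
insert(8) -> [8, 39]
extract_min()->8, [39]
insert(14) -> [14, 39]

Final heap: [14, 39]


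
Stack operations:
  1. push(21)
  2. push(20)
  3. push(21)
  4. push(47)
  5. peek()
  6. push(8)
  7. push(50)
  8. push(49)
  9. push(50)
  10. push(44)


push(21) -> [21]
push(20) -> [21, 20]
push(21) -> [21, 20, 21]
push(47) -> [21, 20, 21, 47]
peek()->47
push(8) -> [21, 20, 21, 47, 8]
push(50) -> [21, 20, 21, 47, 8, 50]
push(49) -> [21, 20, 21, 47, 8, 50, 49]
push(50) -> [21, 20, 21, 47, 8, 50, 49, 50]
push(44) -> [21, 20, 21, 47, 8, 50, 49, 50, 44]

Final stack: [21, 20, 21, 47, 8, 50, 49, 50, 44]


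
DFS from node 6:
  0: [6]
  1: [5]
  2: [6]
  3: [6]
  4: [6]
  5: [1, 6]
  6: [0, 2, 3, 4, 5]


Visit 6, push [5, 4, 3, 2, 0]
Visit 0, push []
Visit 2, push []
Visit 3, push []
Visit 4, push []
Visit 5, push [1]
Visit 1, push []

DFS order: [6, 0, 2, 3, 4, 5, 1]


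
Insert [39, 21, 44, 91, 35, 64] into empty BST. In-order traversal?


Insert 39: root
Insert 21: L from 39
Insert 44: R from 39
Insert 91: R from 39 -> R from 44
Insert 35: L from 39 -> R from 21
Insert 64: R from 39 -> R from 44 -> L from 91

In-order: [21, 35, 39, 44, 64, 91]


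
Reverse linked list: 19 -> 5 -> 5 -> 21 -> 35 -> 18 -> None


Step 1: curr=19, set curr.next=prev(None) | reversed so far: 19
Step 2: curr=5, set curr.next=prev(19) | reversed so far: 5 -> 19
Step 3: curr=5, set curr.next=prev(5) | reversed so far: 5 -> 5 -> 19
Step 4: curr=21, set curr.next=prev(5) | reversed so far: 21 -> 5 -> 5 -> 19
Step 5: curr=35, set curr.next=prev(21) | reversed so far: 35 -> 21 -> 5 -> 5 -> 19
Step 6: curr=18, set curr.next=prev(35) | reversed so far: 18 -> 35 -> 21 -> 5 -> 5 -> 19

18 -> 35 -> 21 -> 5 -> 5 -> 19 -> None


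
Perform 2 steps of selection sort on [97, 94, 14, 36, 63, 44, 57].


Initial: [97, 94, 14, 36, 63, 44, 57]
Step 1: min=14 at 2
  Swap: [14, 94, 97, 36, 63, 44, 57]
Step 2: min=36 at 3
  Swap: [14, 36, 97, 94, 63, 44, 57]

After 2 steps: [14, 36, 97, 94, 63, 44, 57]


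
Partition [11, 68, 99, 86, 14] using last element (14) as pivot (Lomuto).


Pivot: 14
  11 <= 14: advance i (no swap)
Place pivot at 1: [11, 14, 99, 86, 68]

Partitioned: [11, 14, 99, 86, 68]


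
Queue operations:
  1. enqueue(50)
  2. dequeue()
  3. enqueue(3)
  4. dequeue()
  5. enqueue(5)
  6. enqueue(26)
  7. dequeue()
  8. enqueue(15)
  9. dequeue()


enqueue(50) -> [50]
dequeue()->50, []
enqueue(3) -> [3]
dequeue()->3, []
enqueue(5) -> [5]
enqueue(26) -> [5, 26]
dequeue()->5, [26]
enqueue(15) -> [26, 15]
dequeue()->26, [15]

Final queue: [15]


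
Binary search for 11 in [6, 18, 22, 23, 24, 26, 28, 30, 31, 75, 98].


Step 1: lo=0, hi=10, mid=5, val=26
Step 2: lo=0, hi=4, mid=2, val=22
Step 3: lo=0, hi=1, mid=0, val=6
Step 4: lo=1, hi=1, mid=1, val=18

Not found


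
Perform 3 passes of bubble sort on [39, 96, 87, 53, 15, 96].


Initial: [39, 96, 87, 53, 15, 96]
Pass 1: [39, 87, 53, 15, 96, 96] (3 swaps)
Pass 2: [39, 53, 15, 87, 96, 96] (2 swaps)
Pass 3: [39, 15, 53, 87, 96, 96] (1 swaps)

After 3 passes: [39, 15, 53, 87, 96, 96]


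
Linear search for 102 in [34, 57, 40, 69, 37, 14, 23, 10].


i=0: 34!=102
i=1: 57!=102
i=2: 40!=102
i=3: 69!=102
i=4: 37!=102
i=5: 14!=102
i=6: 23!=102
i=7: 10!=102

Not found, 8 comps


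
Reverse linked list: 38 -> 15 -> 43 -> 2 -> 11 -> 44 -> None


Step 1: curr=38, set curr.next=prev(None) | reversed so far: 38
Step 2: curr=15, set curr.next=prev(38) | reversed so far: 15 -> 38
Step 3: curr=43, set curr.next=prev(15) | reversed so far: 43 -> 15 -> 38
Step 4: curr=2, set curr.next=prev(43) | reversed so far: 2 -> 43 -> 15 -> 38
Step 5: curr=11, set curr.next=prev(2) | reversed so far: 11 -> 2 -> 43 -> 15 -> 38
Step 6: curr=44, set curr.next=prev(11) | reversed so far: 44 -> 11 -> 2 -> 43 -> 15 -> 38

44 -> 11 -> 2 -> 43 -> 15 -> 38 -> None


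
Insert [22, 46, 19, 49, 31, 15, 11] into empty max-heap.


Insert 22: [22]
Insert 46: [46, 22]
Insert 19: [46, 22, 19]
Insert 49: [49, 46, 19, 22]
Insert 31: [49, 46, 19, 22, 31]
Insert 15: [49, 46, 19, 22, 31, 15]
Insert 11: [49, 46, 19, 22, 31, 15, 11]

Final heap: [49, 46, 19, 22, 31, 15, 11]


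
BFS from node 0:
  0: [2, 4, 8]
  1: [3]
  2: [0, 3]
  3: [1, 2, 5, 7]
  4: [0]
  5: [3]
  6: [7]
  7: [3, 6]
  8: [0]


Visit 0, enqueue [2, 4, 8]
Visit 2, enqueue [3]
Visit 4, enqueue []
Visit 8, enqueue []
Visit 3, enqueue [1, 5, 7]
Visit 1, enqueue []
Visit 5, enqueue []
Visit 7, enqueue [6]
Visit 6, enqueue []

BFS order: [0, 2, 4, 8, 3, 1, 5, 7, 6]


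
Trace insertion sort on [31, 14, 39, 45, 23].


Initial: [31, 14, 39, 45, 23]
Insert 14: [14, 31, 39, 45, 23]
Insert 39: [14, 31, 39, 45, 23]
Insert 45: [14, 31, 39, 45, 23]
Insert 23: [14, 23, 31, 39, 45]

Sorted: [14, 23, 31, 39, 45]


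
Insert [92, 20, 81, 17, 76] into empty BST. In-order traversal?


Insert 92: root
Insert 20: L from 92
Insert 81: L from 92 -> R from 20
Insert 17: L from 92 -> L from 20
Insert 76: L from 92 -> R from 20 -> L from 81

In-order: [17, 20, 76, 81, 92]


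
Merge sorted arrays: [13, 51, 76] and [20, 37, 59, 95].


Take 13 from A
Take 20 from B
Take 37 from B
Take 51 from A
Take 59 from B
Take 76 from A

Merged: [13, 20, 37, 51, 59, 76, 95]


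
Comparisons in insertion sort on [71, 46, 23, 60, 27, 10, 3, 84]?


Algorithm: insertion sort
Input: [71, 46, 23, 60, 27, 10, 3, 84]
Sorted: [3, 10, 23, 27, 46, 60, 71, 84]

21


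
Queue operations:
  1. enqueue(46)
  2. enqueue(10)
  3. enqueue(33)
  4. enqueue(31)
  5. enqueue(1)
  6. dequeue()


enqueue(46) -> [46]
enqueue(10) -> [46, 10]
enqueue(33) -> [46, 10, 33]
enqueue(31) -> [46, 10, 33, 31]
enqueue(1) -> [46, 10, 33, 31, 1]
dequeue()->46, [10, 33, 31, 1]

Final queue: [10, 33, 31, 1]


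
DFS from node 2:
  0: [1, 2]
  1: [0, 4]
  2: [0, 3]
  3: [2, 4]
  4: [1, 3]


Visit 2, push [3, 0]
Visit 0, push [1]
Visit 1, push [4]
Visit 4, push [3]
Visit 3, push []

DFS order: [2, 0, 1, 4, 3]


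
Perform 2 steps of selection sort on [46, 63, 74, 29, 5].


Initial: [46, 63, 74, 29, 5]
Step 1: min=5 at 4
  Swap: [5, 63, 74, 29, 46]
Step 2: min=29 at 3
  Swap: [5, 29, 74, 63, 46]

After 2 steps: [5, 29, 74, 63, 46]


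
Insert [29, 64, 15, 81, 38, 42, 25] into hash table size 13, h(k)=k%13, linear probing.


Insert 29: h=3 -> slot 3
Insert 64: h=12 -> slot 12
Insert 15: h=2 -> slot 2
Insert 81: h=3, 1 probes -> slot 4
Insert 38: h=12, 1 probes -> slot 0
Insert 42: h=3, 2 probes -> slot 5
Insert 25: h=12, 2 probes -> slot 1

Table: [38, 25, 15, 29, 81, 42, None, None, None, None, None, None, 64]


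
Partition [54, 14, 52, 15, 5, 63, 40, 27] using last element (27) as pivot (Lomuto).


Pivot: 27
  14 <= 27: swap -> [14, 54, 52, 15, 5, 63, 40, 27]
  15 <= 27: swap -> [14, 15, 52, 54, 5, 63, 40, 27]
  5 <= 27: swap -> [14, 15, 5, 54, 52, 63, 40, 27]
Place pivot at 3: [14, 15, 5, 27, 52, 63, 40, 54]

Partitioned: [14, 15, 5, 27, 52, 63, 40, 54]


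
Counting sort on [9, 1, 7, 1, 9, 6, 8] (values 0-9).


Input: [9, 1, 7, 1, 9, 6, 8]
Counts: [0, 2, 0, 0, 0, 0, 1, 1, 1, 2]

Sorted: [1, 1, 6, 7, 8, 9, 9]


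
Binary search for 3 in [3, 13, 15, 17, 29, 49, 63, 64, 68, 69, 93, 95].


Step 1: lo=0, hi=11, mid=5, val=49
Step 2: lo=0, hi=4, mid=2, val=15
Step 3: lo=0, hi=1, mid=0, val=3

Found at index 0


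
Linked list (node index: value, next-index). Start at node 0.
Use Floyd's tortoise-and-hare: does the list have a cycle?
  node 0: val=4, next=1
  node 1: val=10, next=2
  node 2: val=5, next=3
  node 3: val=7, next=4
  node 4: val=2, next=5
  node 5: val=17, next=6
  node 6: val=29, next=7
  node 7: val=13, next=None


Floyd's tortoise (slow, +1) and hare (fast, +2):
  init: slow=0, fast=0
  step 1: slow=1, fast=2
  step 2: slow=2, fast=4
  step 3: slow=3, fast=6
  step 4: fast 6->7->None, no cycle

Cycle: no


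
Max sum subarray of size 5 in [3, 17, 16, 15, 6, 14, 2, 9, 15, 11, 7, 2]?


[0:5]: 57
[1:6]: 68
[2:7]: 53
[3:8]: 46
[4:9]: 46
[5:10]: 51
[6:11]: 44
[7:12]: 44

Max: 68 at [1:6]


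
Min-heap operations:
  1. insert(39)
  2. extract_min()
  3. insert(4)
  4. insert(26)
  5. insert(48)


insert(39) -> [39]
extract_min()->39, []
insert(4) -> [4]
insert(26) -> [4, 26]
insert(48) -> [4, 26, 48]

Final heap: [4, 26, 48]


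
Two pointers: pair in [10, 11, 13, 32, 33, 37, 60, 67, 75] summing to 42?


lo=0(10)+hi=8(75)=85
lo=0(10)+hi=7(67)=77
lo=0(10)+hi=6(60)=70
lo=0(10)+hi=5(37)=47
lo=0(10)+hi=4(33)=43
lo=0(10)+hi=3(32)=42

Yes: 10+32=42


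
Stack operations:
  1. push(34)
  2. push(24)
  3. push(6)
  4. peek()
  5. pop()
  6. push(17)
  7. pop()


push(34) -> [34]
push(24) -> [34, 24]
push(6) -> [34, 24, 6]
peek()->6
pop()->6, [34, 24]
push(17) -> [34, 24, 17]
pop()->17, [34, 24]

Final stack: [34, 24]


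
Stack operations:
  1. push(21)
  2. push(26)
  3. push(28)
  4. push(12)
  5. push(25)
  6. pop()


push(21) -> [21]
push(26) -> [21, 26]
push(28) -> [21, 26, 28]
push(12) -> [21, 26, 28, 12]
push(25) -> [21, 26, 28, 12, 25]
pop()->25, [21, 26, 28, 12]

Final stack: [21, 26, 28, 12]


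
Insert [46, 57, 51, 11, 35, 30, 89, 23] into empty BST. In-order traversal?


Insert 46: root
Insert 57: R from 46
Insert 51: R from 46 -> L from 57
Insert 11: L from 46
Insert 35: L from 46 -> R from 11
Insert 30: L from 46 -> R from 11 -> L from 35
Insert 89: R from 46 -> R from 57
Insert 23: L from 46 -> R from 11 -> L from 35 -> L from 30

In-order: [11, 23, 30, 35, 46, 51, 57, 89]


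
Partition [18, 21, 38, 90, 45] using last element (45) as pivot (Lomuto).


Pivot: 45
  18 <= 45: advance i (no swap)
  21 <= 45: advance i (no swap)
  38 <= 45: advance i (no swap)
Place pivot at 3: [18, 21, 38, 45, 90]

Partitioned: [18, 21, 38, 45, 90]


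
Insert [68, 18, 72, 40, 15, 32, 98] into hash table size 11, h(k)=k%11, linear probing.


Insert 68: h=2 -> slot 2
Insert 18: h=7 -> slot 7
Insert 72: h=6 -> slot 6
Insert 40: h=7, 1 probes -> slot 8
Insert 15: h=4 -> slot 4
Insert 32: h=10 -> slot 10
Insert 98: h=10, 1 probes -> slot 0

Table: [98, None, 68, None, 15, None, 72, 18, 40, None, 32]


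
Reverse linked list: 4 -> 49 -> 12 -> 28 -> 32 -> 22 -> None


Step 1: curr=4, set curr.next=prev(None) | reversed so far: 4
Step 2: curr=49, set curr.next=prev(4) | reversed so far: 49 -> 4
Step 3: curr=12, set curr.next=prev(49) | reversed so far: 12 -> 49 -> 4
Step 4: curr=28, set curr.next=prev(12) | reversed so far: 28 -> 12 -> 49 -> 4
Step 5: curr=32, set curr.next=prev(28) | reversed so far: 32 -> 28 -> 12 -> 49 -> 4
Step 6: curr=22, set curr.next=prev(32) | reversed so far: 22 -> 32 -> 28 -> 12 -> 49 -> 4

22 -> 32 -> 28 -> 12 -> 49 -> 4 -> None


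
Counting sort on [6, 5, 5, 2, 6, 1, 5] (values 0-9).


Input: [6, 5, 5, 2, 6, 1, 5]
Counts: [0, 1, 1, 0, 0, 3, 2, 0, 0, 0]

Sorted: [1, 2, 5, 5, 5, 6, 6]


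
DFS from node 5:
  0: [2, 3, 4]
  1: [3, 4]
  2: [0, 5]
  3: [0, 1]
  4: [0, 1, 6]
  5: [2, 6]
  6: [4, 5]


Visit 5, push [6, 2]
Visit 2, push [0]
Visit 0, push [4, 3]
Visit 3, push [1]
Visit 1, push [4]
Visit 4, push [6]
Visit 6, push []

DFS order: [5, 2, 0, 3, 1, 4, 6]


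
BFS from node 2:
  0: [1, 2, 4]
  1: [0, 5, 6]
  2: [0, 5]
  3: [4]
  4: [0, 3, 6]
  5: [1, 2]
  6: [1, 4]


Visit 2, enqueue [0, 5]
Visit 0, enqueue [1, 4]
Visit 5, enqueue []
Visit 1, enqueue [6]
Visit 4, enqueue [3]
Visit 6, enqueue []
Visit 3, enqueue []

BFS order: [2, 0, 5, 1, 4, 6, 3]


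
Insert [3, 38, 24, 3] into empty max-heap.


Insert 3: [3]
Insert 38: [38, 3]
Insert 24: [38, 3, 24]
Insert 3: [38, 3, 24, 3]

Final heap: [38, 3, 24, 3]


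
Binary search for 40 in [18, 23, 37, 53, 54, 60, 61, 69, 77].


Step 1: lo=0, hi=8, mid=4, val=54
Step 2: lo=0, hi=3, mid=1, val=23
Step 3: lo=2, hi=3, mid=2, val=37
Step 4: lo=3, hi=3, mid=3, val=53

Not found


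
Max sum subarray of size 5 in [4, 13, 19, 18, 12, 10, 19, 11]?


[0:5]: 66
[1:6]: 72
[2:7]: 78
[3:8]: 70

Max: 78 at [2:7]


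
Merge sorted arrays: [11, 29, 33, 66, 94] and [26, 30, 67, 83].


Take 11 from A
Take 26 from B
Take 29 from A
Take 30 from B
Take 33 from A
Take 66 from A
Take 67 from B
Take 83 from B

Merged: [11, 26, 29, 30, 33, 66, 67, 83, 94]


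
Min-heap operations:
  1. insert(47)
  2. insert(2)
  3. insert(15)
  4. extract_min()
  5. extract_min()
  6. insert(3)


insert(47) -> [47]
insert(2) -> [2, 47]
insert(15) -> [2, 47, 15]
extract_min()->2, [15, 47]
extract_min()->15, [47]
insert(3) -> [3, 47]

Final heap: [3, 47]


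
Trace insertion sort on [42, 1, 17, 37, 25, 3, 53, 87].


Initial: [42, 1, 17, 37, 25, 3, 53, 87]
Insert 1: [1, 42, 17, 37, 25, 3, 53, 87]
Insert 17: [1, 17, 42, 37, 25, 3, 53, 87]
Insert 37: [1, 17, 37, 42, 25, 3, 53, 87]
Insert 25: [1, 17, 25, 37, 42, 3, 53, 87]
Insert 3: [1, 3, 17, 25, 37, 42, 53, 87]
Insert 53: [1, 3, 17, 25, 37, 42, 53, 87]
Insert 87: [1, 3, 17, 25, 37, 42, 53, 87]

Sorted: [1, 3, 17, 25, 37, 42, 53, 87]


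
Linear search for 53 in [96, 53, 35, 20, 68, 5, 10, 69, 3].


i=0: 96!=53
i=1: 53==53 found!

Found at 1, 2 comps


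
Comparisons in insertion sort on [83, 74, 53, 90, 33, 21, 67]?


Algorithm: insertion sort
Input: [83, 74, 53, 90, 33, 21, 67]
Sorted: [21, 33, 53, 67, 74, 83, 90]

17


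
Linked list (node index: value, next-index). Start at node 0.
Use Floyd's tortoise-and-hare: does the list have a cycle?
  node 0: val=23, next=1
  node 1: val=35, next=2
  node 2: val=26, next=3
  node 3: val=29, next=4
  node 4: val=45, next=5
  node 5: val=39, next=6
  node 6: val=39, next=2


Floyd's tortoise (slow, +1) and hare (fast, +2):
  init: slow=0, fast=0
  step 1: slow=1, fast=2
  step 2: slow=2, fast=4
  step 3: slow=3, fast=6
  step 4: slow=4, fast=3
  step 5: slow=5, fast=5
  slow == fast at node 5: cycle detected

Cycle: yes


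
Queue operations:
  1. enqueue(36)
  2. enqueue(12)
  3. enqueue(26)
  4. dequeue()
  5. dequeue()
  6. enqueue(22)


enqueue(36) -> [36]
enqueue(12) -> [36, 12]
enqueue(26) -> [36, 12, 26]
dequeue()->36, [12, 26]
dequeue()->12, [26]
enqueue(22) -> [26, 22]

Final queue: [26, 22]


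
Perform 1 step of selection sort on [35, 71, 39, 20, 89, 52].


Initial: [35, 71, 39, 20, 89, 52]
Step 1: min=20 at 3
  Swap: [20, 71, 39, 35, 89, 52]

After 1 step: [20, 71, 39, 35, 89, 52]


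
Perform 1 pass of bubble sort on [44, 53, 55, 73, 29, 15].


Initial: [44, 53, 55, 73, 29, 15]
Pass 1: [44, 53, 55, 29, 15, 73] (2 swaps)

After 1 pass: [44, 53, 55, 29, 15, 73]


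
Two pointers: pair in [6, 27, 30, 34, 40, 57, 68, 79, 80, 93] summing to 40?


lo=0(6)+hi=9(93)=99
lo=0(6)+hi=8(80)=86
lo=0(6)+hi=7(79)=85
lo=0(6)+hi=6(68)=74
lo=0(6)+hi=5(57)=63
lo=0(6)+hi=4(40)=46
lo=0(6)+hi=3(34)=40

Yes: 6+34=40


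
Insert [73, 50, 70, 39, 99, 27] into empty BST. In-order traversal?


Insert 73: root
Insert 50: L from 73
Insert 70: L from 73 -> R from 50
Insert 39: L from 73 -> L from 50
Insert 99: R from 73
Insert 27: L from 73 -> L from 50 -> L from 39

In-order: [27, 39, 50, 70, 73, 99]


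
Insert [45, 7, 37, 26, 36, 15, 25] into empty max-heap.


Insert 45: [45]
Insert 7: [45, 7]
Insert 37: [45, 7, 37]
Insert 26: [45, 26, 37, 7]
Insert 36: [45, 36, 37, 7, 26]
Insert 15: [45, 36, 37, 7, 26, 15]
Insert 25: [45, 36, 37, 7, 26, 15, 25]

Final heap: [45, 36, 37, 7, 26, 15, 25]


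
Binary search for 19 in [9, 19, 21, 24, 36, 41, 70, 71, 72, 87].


Step 1: lo=0, hi=9, mid=4, val=36
Step 2: lo=0, hi=3, mid=1, val=19

Found at index 1


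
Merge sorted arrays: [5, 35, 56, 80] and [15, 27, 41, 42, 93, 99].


Take 5 from A
Take 15 from B
Take 27 from B
Take 35 from A
Take 41 from B
Take 42 from B
Take 56 from A
Take 80 from A

Merged: [5, 15, 27, 35, 41, 42, 56, 80, 93, 99]


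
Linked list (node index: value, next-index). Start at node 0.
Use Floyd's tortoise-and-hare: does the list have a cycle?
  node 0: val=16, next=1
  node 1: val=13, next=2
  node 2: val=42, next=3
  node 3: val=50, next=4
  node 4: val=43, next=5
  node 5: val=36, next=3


Floyd's tortoise (slow, +1) and hare (fast, +2):
  init: slow=0, fast=0
  step 1: slow=1, fast=2
  step 2: slow=2, fast=4
  step 3: slow=3, fast=3
  slow == fast at node 3: cycle detected

Cycle: yes


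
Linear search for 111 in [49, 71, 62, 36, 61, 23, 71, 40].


i=0: 49!=111
i=1: 71!=111
i=2: 62!=111
i=3: 36!=111
i=4: 61!=111
i=5: 23!=111
i=6: 71!=111
i=7: 40!=111

Not found, 8 comps


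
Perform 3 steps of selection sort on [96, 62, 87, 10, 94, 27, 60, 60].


Initial: [96, 62, 87, 10, 94, 27, 60, 60]
Step 1: min=10 at 3
  Swap: [10, 62, 87, 96, 94, 27, 60, 60]
Step 2: min=27 at 5
  Swap: [10, 27, 87, 96, 94, 62, 60, 60]
Step 3: min=60 at 6
  Swap: [10, 27, 60, 96, 94, 62, 87, 60]

After 3 steps: [10, 27, 60, 96, 94, 62, 87, 60]


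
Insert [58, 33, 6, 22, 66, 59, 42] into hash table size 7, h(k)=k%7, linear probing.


Insert 58: h=2 -> slot 2
Insert 33: h=5 -> slot 5
Insert 6: h=6 -> slot 6
Insert 22: h=1 -> slot 1
Insert 66: h=3 -> slot 3
Insert 59: h=3, 1 probes -> slot 4
Insert 42: h=0 -> slot 0

Table: [42, 22, 58, 66, 59, 33, 6]


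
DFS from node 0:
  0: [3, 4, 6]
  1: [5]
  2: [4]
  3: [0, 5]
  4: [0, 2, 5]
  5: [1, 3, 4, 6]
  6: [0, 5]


Visit 0, push [6, 4, 3]
Visit 3, push [5]
Visit 5, push [6, 4, 1]
Visit 1, push []
Visit 4, push [2]
Visit 2, push []
Visit 6, push []

DFS order: [0, 3, 5, 1, 4, 2, 6]


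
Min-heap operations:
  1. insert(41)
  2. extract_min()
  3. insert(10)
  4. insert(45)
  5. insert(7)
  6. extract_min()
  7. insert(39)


insert(41) -> [41]
extract_min()->41, []
insert(10) -> [10]
insert(45) -> [10, 45]
insert(7) -> [7, 45, 10]
extract_min()->7, [10, 45]
insert(39) -> [10, 45, 39]

Final heap: [10, 45, 39]


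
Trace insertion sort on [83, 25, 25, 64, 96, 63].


Initial: [83, 25, 25, 64, 96, 63]
Insert 25: [25, 83, 25, 64, 96, 63]
Insert 25: [25, 25, 83, 64, 96, 63]
Insert 64: [25, 25, 64, 83, 96, 63]
Insert 96: [25, 25, 64, 83, 96, 63]
Insert 63: [25, 25, 63, 64, 83, 96]

Sorted: [25, 25, 63, 64, 83, 96]


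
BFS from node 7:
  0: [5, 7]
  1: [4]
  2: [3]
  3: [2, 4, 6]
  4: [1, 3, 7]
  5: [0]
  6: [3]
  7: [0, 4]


Visit 7, enqueue [0, 4]
Visit 0, enqueue [5]
Visit 4, enqueue [1, 3]
Visit 5, enqueue []
Visit 1, enqueue []
Visit 3, enqueue [2, 6]
Visit 2, enqueue []
Visit 6, enqueue []

BFS order: [7, 0, 4, 5, 1, 3, 2, 6]


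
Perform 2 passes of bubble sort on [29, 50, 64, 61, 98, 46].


Initial: [29, 50, 64, 61, 98, 46]
Pass 1: [29, 50, 61, 64, 46, 98] (2 swaps)
Pass 2: [29, 50, 61, 46, 64, 98] (1 swaps)

After 2 passes: [29, 50, 61, 46, 64, 98]


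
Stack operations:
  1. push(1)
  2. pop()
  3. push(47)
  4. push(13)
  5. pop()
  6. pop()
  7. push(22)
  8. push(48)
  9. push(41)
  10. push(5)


push(1) -> [1]
pop()->1, []
push(47) -> [47]
push(13) -> [47, 13]
pop()->13, [47]
pop()->47, []
push(22) -> [22]
push(48) -> [22, 48]
push(41) -> [22, 48, 41]
push(5) -> [22, 48, 41, 5]

Final stack: [22, 48, 41, 5]


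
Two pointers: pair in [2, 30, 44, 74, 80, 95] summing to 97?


lo=0(2)+hi=5(95)=97

Yes: 2+95=97


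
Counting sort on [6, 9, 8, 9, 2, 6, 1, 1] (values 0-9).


Input: [6, 9, 8, 9, 2, 6, 1, 1]
Counts: [0, 2, 1, 0, 0, 0, 2, 0, 1, 2]

Sorted: [1, 1, 2, 6, 6, 8, 9, 9]


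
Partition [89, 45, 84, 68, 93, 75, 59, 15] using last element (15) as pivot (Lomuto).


Pivot: 15
Place pivot at 0: [15, 45, 84, 68, 93, 75, 59, 89]

Partitioned: [15, 45, 84, 68, 93, 75, 59, 89]


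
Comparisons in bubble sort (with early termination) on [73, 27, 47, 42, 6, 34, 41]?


Algorithm: bubble sort (with early termination)
Input: [73, 27, 47, 42, 6, 34, 41]
Sorted: [6, 27, 34, 41, 42, 47, 73]

20


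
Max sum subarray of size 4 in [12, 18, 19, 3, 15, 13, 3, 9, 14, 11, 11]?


[0:4]: 52
[1:5]: 55
[2:6]: 50
[3:7]: 34
[4:8]: 40
[5:9]: 39
[6:10]: 37
[7:11]: 45

Max: 55 at [1:5]


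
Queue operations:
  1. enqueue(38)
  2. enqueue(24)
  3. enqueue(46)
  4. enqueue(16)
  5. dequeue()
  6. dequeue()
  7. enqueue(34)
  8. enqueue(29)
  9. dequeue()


enqueue(38) -> [38]
enqueue(24) -> [38, 24]
enqueue(46) -> [38, 24, 46]
enqueue(16) -> [38, 24, 46, 16]
dequeue()->38, [24, 46, 16]
dequeue()->24, [46, 16]
enqueue(34) -> [46, 16, 34]
enqueue(29) -> [46, 16, 34, 29]
dequeue()->46, [16, 34, 29]

Final queue: [16, 34, 29]
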